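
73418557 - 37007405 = 36411152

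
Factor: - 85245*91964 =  - 7839471180 = - 2^2 * 3^1 * 5^1 * 83^1*277^1*5683^1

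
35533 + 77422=112955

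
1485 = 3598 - 2113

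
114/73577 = 114/73577  =  0.00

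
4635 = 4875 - 240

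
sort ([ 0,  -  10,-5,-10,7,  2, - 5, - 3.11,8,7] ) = [  -  10,  -  10, - 5,- 5,- 3.11,0, 2,7,7,  8] 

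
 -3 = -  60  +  57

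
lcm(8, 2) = 8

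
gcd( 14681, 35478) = 1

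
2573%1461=1112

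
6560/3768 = 1 + 349/471 =1.74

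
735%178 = 23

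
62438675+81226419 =143665094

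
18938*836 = 15832168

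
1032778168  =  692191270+340586898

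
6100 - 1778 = 4322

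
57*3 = 171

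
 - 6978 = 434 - 7412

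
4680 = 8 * 585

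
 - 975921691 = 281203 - 976202894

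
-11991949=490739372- 502731321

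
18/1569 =6/523 = 0.01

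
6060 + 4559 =10619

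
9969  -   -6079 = 16048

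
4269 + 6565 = 10834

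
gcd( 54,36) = 18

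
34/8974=17/4487 = 0.00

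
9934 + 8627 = 18561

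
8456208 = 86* 98328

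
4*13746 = 54984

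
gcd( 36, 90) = 18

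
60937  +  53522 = 114459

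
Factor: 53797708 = 2^2*127^1 * 137^1*773^1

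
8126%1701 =1322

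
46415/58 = 46415/58 = 800.26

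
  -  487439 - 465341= - 952780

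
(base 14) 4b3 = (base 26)1a5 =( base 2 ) 1110101101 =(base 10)941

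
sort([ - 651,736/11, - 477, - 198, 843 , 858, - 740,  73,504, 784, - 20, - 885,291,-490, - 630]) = [ -885, - 740, -651, - 630, - 490, - 477, - 198, - 20,736/11,  73, 291, 504,784,843,  858]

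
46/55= 46/55= 0.84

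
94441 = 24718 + 69723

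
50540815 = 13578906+36961909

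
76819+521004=597823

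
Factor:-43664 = -2^4* 2729^1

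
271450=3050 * 89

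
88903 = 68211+20692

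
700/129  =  5 + 55/129 = 5.43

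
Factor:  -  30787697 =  - 17^1*1811041^1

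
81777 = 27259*3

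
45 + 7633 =7678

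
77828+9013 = 86841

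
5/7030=1/1406 = 0.00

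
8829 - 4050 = 4779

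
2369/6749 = 2369/6749= 0.35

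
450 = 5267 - 4817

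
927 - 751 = 176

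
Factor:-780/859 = -2^2*3^1*5^1 * 13^1*859^(-1)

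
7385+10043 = 17428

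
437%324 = 113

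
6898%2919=1060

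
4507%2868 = 1639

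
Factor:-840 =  - 2^3*3^1*5^1*7^1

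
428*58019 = 24832132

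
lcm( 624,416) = 1248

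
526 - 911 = - 385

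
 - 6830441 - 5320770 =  - 12151211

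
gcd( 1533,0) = 1533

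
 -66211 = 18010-84221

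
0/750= 0 = 0.00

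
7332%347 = 45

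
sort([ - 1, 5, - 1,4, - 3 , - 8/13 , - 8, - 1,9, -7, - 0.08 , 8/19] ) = [ - 8, - 7, - 3, - 1,  -  1 ,  -  1,  -  8/13, - 0.08 , 8/19,4,5, 9 ] 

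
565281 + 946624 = 1511905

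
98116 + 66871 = 164987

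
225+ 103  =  328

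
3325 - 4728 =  - 1403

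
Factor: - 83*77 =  - 7^1*11^1 * 83^1 = -6391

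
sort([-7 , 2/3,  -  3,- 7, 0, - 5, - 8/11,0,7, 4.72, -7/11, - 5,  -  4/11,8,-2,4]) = [-7,  -  7, - 5, - 5,- 3, - 2,-8/11, - 7/11, -4/11, 0,0, 2/3,4,4.72,7,8]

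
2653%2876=2653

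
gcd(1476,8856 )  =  1476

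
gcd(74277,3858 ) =3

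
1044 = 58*18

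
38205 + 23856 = 62061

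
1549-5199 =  - 3650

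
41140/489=41140/489 = 84.13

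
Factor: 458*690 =316020  =  2^2*3^1*5^1*23^1*229^1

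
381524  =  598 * 638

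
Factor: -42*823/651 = - 1646/31 = - 2^1 * 31^( - 1)*823^1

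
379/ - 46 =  - 379/46 = -8.24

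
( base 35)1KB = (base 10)1936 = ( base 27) 2HJ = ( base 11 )1500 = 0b11110010000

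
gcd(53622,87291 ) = 27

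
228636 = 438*522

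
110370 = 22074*5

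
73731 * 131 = 9658761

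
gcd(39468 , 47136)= 12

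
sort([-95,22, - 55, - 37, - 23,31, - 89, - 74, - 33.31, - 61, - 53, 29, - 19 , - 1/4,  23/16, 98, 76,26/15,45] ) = [-95, - 89, - 74, - 61, - 55 , - 53, - 37, - 33.31, - 23, - 19,-1/4, 23/16,  26/15,22,29,  31,45,76, 98 ] 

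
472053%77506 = 7017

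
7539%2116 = 1191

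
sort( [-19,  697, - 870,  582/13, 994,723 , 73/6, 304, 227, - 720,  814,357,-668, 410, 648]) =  [-870, - 720,  -  668,- 19 , 73/6,582/13, 227, 304, 357 , 410,  648,697, 723,814, 994]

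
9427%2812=991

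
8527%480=367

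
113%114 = 113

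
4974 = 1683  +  3291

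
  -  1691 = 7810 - 9501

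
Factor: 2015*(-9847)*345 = -3^1*5^2*13^1*23^1*31^1*43^1*229^1 = - 6845388225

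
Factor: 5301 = 3^2*19^1 *31^1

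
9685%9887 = 9685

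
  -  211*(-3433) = 724363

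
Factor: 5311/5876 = 47/52 = 2^( - 2 ) * 13^(-1 )*47^1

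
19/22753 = 19/22753  =  0.00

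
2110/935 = 422/187 = 2.26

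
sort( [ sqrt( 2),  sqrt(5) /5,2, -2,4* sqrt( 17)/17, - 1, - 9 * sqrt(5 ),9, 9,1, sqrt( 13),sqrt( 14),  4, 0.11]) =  [ -9* sqrt( 5)  , - 2, - 1,  0.11 , sqrt(5)/5 , 4 * sqrt( 17)/17,1 , sqrt (2 ), 2,sqrt( 13),sqrt(14 ) , 4, 9,9] 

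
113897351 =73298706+40598645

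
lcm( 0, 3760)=0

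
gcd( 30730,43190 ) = 70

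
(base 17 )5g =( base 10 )101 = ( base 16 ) 65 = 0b1100101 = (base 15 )6B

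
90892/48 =22723/12 = 1893.58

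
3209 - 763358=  - 760149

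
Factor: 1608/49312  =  2^(-2)*3^1 * 23^(-1) = 3/92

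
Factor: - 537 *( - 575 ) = 308775 = 3^1*5^2*23^1 * 179^1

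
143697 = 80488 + 63209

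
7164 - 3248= 3916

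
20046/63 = 318 +4/21 =318.19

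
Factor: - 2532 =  - 2^2 * 3^1 * 211^1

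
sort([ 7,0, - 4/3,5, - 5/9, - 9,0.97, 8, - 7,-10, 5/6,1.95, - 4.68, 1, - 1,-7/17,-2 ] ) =[-10, - 9, - 7 , - 4.68, - 2,-4/3, - 1, -5/9, - 7/17,0, 5/6,0.97,1, 1.95,  5, 7, 8]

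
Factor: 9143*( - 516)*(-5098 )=24051283224 = 2^3 *3^1 * 41^1*43^1*223^1*2549^1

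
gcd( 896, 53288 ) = 8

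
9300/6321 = 3100/2107 = 1.47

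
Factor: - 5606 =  - 2^1*2803^1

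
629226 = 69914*9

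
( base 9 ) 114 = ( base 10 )94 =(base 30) 34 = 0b1011110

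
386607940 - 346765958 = 39841982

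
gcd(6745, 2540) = 5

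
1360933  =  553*2461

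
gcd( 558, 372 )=186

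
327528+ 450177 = 777705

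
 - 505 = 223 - 728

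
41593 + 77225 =118818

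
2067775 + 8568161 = 10635936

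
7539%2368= 435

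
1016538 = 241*4218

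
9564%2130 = 1044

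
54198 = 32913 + 21285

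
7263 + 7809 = 15072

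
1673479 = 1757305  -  83826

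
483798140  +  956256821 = 1440054961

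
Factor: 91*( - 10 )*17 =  - 2^1 * 5^1*7^1*13^1*17^1= - 15470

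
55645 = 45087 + 10558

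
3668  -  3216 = 452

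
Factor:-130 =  - 2^1*5^1*13^1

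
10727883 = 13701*783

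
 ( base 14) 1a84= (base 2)1001011010100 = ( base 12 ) 2958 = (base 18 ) EFE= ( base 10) 4820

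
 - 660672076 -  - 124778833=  - 535893243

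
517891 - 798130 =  - 280239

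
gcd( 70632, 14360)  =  8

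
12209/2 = 6104 + 1/2 = 6104.50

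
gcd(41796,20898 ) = 20898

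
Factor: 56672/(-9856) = - 23/4 = - 2^ ( - 2)*23^1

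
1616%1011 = 605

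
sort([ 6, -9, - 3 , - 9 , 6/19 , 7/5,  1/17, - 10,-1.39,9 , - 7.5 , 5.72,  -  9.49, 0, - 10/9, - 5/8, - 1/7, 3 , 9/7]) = [ - 10 , - 9.49, - 9, - 9, - 7.5, - 3, - 1.39, - 10/9, - 5/8, - 1/7,0, 1/17 , 6/19 , 9/7 , 7/5,3, 5.72 , 6, 9 ] 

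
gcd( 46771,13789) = 1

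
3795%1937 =1858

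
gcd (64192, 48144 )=16048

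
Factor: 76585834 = 2^1*13^1*2945609^1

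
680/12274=20/361 = 0.06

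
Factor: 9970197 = 3^1*3323399^1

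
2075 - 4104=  - 2029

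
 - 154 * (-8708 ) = 1341032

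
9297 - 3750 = 5547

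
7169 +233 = 7402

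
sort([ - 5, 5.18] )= [ - 5,5.18 ]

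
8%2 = 0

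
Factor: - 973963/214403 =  - 7^( - 1)*109^ (-1 )*127^1*281^( - 1) *7669^1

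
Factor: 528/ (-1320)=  - 2/5 = - 2^1*5^ (-1)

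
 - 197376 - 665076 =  - 862452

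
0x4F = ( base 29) 2l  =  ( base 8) 117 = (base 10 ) 79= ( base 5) 304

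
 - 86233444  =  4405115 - 90638559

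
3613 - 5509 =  - 1896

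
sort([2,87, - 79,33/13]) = [ - 79, 2, 33/13, 87] 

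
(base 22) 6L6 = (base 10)3372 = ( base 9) 4556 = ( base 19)969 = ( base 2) 110100101100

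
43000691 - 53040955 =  - 10040264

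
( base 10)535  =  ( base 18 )1bd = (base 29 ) id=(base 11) 447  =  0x217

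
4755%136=131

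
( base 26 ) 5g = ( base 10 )146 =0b10010010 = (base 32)4I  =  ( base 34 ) 4a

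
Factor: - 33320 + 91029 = 57709^1 = 57709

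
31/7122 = 31/7122 = 0.00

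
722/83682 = 361/41841= 0.01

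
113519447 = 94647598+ 18871849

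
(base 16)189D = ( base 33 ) 5pv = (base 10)6301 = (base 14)2421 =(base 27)8HA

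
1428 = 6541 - 5113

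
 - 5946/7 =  - 5946/7 = - 849.43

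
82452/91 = 82452/91 = 906.07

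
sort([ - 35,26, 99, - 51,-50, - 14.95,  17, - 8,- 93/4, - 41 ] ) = [  -  51, - 50 , - 41,- 35, - 93/4, -14.95, - 8, 17 , 26,99] 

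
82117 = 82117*1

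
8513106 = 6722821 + 1790285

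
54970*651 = 35785470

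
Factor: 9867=3^1*11^1* 13^1*23^1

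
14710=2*7355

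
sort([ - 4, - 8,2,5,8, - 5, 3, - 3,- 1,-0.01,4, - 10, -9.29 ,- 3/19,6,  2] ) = [ - 10, - 9.29, - 8, - 5, - 4,- 3,-1, - 3/19 , - 0.01, 2 , 2, 3,4 , 5,6,8]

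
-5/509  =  -1  +  504/509 = - 0.01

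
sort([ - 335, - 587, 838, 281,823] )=[  -  587,-335,281,  823, 838]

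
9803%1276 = 871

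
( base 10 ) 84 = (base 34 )2g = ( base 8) 124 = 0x54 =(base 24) 3C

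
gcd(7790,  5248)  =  82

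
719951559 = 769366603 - 49415044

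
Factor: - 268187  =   - 373^1*719^1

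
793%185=53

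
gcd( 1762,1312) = 2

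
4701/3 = 1567=1567.00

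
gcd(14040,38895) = 15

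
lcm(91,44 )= 4004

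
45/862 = 45/862 = 0.05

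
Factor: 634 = 2^1*317^1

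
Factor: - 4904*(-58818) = 2^4* 3^1*613^1*9803^1 = 288443472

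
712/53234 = 356/26617 = 0.01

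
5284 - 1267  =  4017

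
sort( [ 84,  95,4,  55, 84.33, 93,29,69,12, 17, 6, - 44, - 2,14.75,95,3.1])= [ - 44, - 2,3.1, 4,6 , 12,14.75,17, 29 , 55,69, 84,84.33,93,95,95] 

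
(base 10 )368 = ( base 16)170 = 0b101110000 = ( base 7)1034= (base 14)1C4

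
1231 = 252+979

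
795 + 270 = 1065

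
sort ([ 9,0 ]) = [ 0,  9]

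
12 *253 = 3036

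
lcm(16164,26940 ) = 80820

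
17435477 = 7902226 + 9533251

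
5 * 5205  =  26025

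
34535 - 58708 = -24173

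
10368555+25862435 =36230990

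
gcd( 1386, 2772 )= 1386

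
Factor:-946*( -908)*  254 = 2^4*11^1 * 43^1*127^1*227^1 = 218177872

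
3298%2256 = 1042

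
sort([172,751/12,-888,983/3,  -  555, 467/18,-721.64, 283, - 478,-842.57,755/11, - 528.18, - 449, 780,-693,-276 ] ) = [ - 888 ,-842.57, - 721.64, - 693, -555, - 528.18, - 478,  -  449,-276,  467/18,751/12,755/11,172, 283,  983/3,780 ] 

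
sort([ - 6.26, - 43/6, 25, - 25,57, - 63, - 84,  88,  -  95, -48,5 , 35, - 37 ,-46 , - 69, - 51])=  [ - 95, - 84, - 69,-63, - 51,- 48, - 46, - 37, - 25, - 43/6, - 6.26, 5 , 25, 35, 57,88] 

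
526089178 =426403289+99685889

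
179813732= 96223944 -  - 83589788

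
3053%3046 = 7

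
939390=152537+786853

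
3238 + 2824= 6062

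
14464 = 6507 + 7957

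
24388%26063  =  24388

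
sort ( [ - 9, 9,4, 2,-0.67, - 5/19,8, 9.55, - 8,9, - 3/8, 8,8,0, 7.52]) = [ - 9,-8  , - 0.67, - 3/8,  -  5/19 , 0, 2,  4, 7.52, 8, 8, 8 , 9,9,9.55 ] 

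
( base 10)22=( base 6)34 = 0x16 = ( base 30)M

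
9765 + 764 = 10529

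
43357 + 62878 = 106235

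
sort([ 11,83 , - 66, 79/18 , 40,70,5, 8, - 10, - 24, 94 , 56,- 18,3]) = [ - 66, - 24 ,-18, -10,  3 , 79/18,  5,8, 11, 40,56, 70 , 83,  94 ]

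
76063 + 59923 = 135986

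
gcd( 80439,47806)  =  1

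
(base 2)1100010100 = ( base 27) 125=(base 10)788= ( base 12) 558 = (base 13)488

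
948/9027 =316/3009  =  0.11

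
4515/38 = 4515/38 = 118.82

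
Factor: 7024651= 101^1*157^1 * 443^1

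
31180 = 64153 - 32973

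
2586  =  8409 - 5823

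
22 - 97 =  - 75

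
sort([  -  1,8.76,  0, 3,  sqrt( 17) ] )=[ - 1, 0,  3,sqrt( 17),  8.76]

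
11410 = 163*70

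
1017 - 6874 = -5857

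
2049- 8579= - 6530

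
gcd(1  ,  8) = 1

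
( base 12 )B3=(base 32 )47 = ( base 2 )10000111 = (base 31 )4b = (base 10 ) 135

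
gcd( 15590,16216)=2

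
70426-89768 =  - 19342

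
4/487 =4/487= 0.01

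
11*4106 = 45166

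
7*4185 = 29295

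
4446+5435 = 9881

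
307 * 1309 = 401863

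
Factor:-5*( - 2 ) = 2^1*5^1 = 10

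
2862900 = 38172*75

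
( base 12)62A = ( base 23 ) 1G1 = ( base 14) 482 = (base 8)1602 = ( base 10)898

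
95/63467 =95/63467=0.00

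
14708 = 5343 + 9365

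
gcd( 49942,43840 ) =2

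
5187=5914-727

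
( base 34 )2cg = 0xAB0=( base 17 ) 97g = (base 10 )2736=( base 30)316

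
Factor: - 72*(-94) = 2^4*3^2*47^1 = 6768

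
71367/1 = 71367 = 71367.00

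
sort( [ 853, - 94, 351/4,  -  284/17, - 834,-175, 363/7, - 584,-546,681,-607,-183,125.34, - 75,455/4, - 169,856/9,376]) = [  -  834,- 607, -584, - 546, - 183,-175, - 169, - 94,-75 , -284/17,363/7,351/4, 856/9, 455/4,125.34, 376 , 681, 853 ]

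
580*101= 58580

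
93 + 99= 192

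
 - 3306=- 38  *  87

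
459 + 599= 1058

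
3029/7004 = 3029/7004 = 0.43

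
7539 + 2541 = 10080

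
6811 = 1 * 6811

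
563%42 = 17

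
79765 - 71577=8188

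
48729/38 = 1282+13/38 = 1282.34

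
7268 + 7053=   14321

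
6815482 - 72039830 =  - 65224348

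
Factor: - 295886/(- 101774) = 439/151 = 151^( - 1)*439^1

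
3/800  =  3/800 = 0.00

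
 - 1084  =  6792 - 7876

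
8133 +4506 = 12639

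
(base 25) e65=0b10001011001001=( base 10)8905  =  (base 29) AH2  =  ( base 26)D4D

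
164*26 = 4264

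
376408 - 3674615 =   -  3298207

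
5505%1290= 345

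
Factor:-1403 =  - 23^1*61^1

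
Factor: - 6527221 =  - 1009^1*6469^1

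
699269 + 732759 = 1432028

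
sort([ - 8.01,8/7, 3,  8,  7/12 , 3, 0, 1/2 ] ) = [ - 8.01, 0, 1/2, 7/12,8/7, 3, 3,  8]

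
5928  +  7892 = 13820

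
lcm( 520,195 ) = 1560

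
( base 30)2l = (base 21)3i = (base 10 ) 81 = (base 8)121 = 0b1010001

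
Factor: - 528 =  - 2^4 * 3^1*11^1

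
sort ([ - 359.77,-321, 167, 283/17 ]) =[-359.77,-321,283/17, 167 ]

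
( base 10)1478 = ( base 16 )5C6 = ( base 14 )778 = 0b10111000110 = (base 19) 41f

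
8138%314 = 288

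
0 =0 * 90083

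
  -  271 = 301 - 572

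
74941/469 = 159+370/469 = 159.79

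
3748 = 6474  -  2726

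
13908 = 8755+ 5153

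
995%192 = 35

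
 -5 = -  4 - 1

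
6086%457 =145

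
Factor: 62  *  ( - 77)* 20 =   -  2^3*5^1*7^1 * 11^1*31^1 = - 95480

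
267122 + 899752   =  1166874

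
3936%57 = 3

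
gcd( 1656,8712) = 72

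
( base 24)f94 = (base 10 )8860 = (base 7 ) 34555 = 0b10001010011100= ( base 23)gh5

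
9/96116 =9/96116 = 0.00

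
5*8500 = 42500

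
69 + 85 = 154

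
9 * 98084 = 882756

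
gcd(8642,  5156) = 2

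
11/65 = 11/65 = 0.17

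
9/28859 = 9/28859 = 0.00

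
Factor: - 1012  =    -  2^2*11^1*23^1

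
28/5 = 28/5 = 5.60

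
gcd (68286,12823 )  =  1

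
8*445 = 3560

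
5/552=5/552 = 0.01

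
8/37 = 8/37 = 0.22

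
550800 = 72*7650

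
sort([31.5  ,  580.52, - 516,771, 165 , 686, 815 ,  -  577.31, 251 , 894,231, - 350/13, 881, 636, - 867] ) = [ - 867, - 577.31, - 516 , - 350/13,31.5, 165,231, 251, 580.52, 636, 686, 771,  815, 881, 894 ]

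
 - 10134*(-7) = 70938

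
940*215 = 202100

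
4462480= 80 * 55781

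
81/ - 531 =-9/59  =  - 0.15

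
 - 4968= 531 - 5499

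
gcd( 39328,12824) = 8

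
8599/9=955+4/9 = 955.44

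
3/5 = 3/5 = 0.60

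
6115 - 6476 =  - 361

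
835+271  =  1106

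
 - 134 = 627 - 761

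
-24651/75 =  - 329  +  8/25 = - 328.68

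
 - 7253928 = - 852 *8514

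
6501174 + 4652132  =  11153306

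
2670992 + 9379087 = 12050079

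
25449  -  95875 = - 70426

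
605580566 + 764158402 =1369738968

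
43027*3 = 129081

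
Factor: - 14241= - 3^1*47^1 * 101^1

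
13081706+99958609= 113040315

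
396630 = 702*565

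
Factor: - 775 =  - 5^2*31^1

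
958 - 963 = -5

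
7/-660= - 7/660= - 0.01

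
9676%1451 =970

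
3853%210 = 73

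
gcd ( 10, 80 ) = 10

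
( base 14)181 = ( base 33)9C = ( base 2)100110101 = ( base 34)93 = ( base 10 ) 309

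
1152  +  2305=3457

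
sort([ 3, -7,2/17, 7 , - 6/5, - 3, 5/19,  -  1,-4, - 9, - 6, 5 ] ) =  [ -9,-7,-6, - 4,  -  3,  -  6/5, - 1,  2/17,  5/19, 3, 5, 7]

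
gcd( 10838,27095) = 5419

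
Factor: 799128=2^3*3^2*11^1*1009^1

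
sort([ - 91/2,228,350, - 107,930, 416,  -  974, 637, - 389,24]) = [ - 974,-389,-107,-91/2, 24,228,  350,416,637, 930 ]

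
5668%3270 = 2398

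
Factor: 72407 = 61^1*1187^1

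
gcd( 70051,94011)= 1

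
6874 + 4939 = 11813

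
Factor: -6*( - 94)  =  564= 2^2*3^1 * 47^1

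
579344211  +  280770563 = 860114774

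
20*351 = 7020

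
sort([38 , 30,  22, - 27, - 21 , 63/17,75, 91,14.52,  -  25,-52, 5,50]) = [ - 52, - 27,-25, - 21, 63/17, 5 , 14.52,22,30,38,50,75,91]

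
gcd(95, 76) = 19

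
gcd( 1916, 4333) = 1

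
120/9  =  13 + 1/3 = 13.33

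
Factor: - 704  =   -2^6*11^1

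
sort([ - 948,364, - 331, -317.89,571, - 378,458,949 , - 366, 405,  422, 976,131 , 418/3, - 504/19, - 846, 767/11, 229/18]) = [ - 948, - 846, - 378, - 366, - 331, - 317.89, - 504/19,229/18,767/11,131, 418/3, 364,405,422,458,  571, 949,976]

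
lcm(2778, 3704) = 11112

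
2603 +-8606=  -  6003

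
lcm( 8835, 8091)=768645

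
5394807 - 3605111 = 1789696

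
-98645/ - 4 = 98645/4= 24661.25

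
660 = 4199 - 3539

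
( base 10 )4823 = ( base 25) 7HN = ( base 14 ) 1a87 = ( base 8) 11327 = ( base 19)D6G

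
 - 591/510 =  - 197/170  =  - 1.16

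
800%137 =115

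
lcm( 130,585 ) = 1170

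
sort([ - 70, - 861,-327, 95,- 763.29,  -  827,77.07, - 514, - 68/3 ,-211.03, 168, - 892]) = [ - 892, - 861, - 827, - 763.29, - 514, - 327, - 211.03, - 70, - 68/3,77.07, 95,  168 ] 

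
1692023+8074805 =9766828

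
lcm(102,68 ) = 204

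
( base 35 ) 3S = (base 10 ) 133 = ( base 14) 97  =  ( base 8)205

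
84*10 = 840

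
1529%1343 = 186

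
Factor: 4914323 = 227^1 * 21649^1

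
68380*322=22018360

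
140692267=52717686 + 87974581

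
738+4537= 5275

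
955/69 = 13  +  58/69 = 13.84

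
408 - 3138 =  - 2730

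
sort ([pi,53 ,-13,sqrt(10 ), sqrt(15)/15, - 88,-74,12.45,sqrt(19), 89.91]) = [  -  88, - 74, - 13,sqrt(15)/15,pi,sqrt(10),sqrt( 19),12.45, 53,89.91] 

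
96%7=5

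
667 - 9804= - 9137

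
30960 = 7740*4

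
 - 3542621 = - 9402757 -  - 5860136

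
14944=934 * 16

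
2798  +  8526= 11324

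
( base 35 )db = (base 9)567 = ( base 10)466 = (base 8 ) 722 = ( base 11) 394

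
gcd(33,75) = 3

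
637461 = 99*6439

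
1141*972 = 1109052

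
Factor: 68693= 73^1*941^1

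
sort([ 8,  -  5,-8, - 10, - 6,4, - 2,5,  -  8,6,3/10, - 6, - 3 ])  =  [ - 10, - 8, - 8,-6, - 6, - 5, - 3, - 2,3/10,4, 5,6, 8]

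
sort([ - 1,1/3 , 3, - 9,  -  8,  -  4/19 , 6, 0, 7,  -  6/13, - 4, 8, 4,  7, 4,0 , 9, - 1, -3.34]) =[ - 9, - 8, - 4,-3.34 , - 1, - 1,-6/13 , - 4/19,0, 0,  1/3, 3, 4, 4,6, 7,7,8,  9]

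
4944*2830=13991520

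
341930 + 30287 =372217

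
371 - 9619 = - 9248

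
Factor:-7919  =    -  7919^1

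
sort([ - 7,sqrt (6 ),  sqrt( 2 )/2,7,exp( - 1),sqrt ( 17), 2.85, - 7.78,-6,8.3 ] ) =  [ - 7.78, - 7, - 6, exp( - 1 ),sqrt( 2)/2,sqrt( 6 ),2.85, sqrt( 17),7,8.3]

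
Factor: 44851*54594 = 2448595494 = 2^1*3^4*337^1 * 44851^1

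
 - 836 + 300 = -536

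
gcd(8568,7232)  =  8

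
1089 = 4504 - 3415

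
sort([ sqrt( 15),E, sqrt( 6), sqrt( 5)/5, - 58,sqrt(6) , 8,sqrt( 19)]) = [- 58,sqrt(5) /5,  sqrt( 6 ),sqrt(6),E,sqrt( 15),sqrt(19 ), 8]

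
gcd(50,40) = 10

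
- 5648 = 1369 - 7017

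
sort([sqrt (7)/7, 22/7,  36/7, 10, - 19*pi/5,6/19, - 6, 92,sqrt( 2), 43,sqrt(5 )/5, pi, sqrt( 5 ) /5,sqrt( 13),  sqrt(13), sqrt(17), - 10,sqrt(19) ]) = [  -  19 * pi/5,-10, - 6,6/19, sqrt(7) /7 , sqrt(5)/5, sqrt(5 )/5, sqrt (2 ),pi, 22/7,sqrt( 13 ),sqrt(13 ), sqrt( 17 ), sqrt (19), 36/7,10, 43,92]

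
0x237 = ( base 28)k7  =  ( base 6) 2343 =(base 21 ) 160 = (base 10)567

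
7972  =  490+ 7482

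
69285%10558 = 5937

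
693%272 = 149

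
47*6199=291353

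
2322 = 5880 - 3558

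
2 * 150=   300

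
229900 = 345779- 115879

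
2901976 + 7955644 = 10857620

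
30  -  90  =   - 60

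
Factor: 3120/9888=2^( - 1 )*5^1*13^1*103^(-1 ) = 65/206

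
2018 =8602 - 6584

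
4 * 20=80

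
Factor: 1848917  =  7^2*97^1*389^1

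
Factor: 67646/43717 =2^1*149^1*227^1*43717^ ( - 1)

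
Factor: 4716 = 2^2*3^2*131^1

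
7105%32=1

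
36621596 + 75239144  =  111860740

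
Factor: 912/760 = 2^1*3^1* 5^( - 1) = 6/5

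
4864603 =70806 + 4793797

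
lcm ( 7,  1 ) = 7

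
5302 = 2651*2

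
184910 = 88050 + 96860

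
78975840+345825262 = 424801102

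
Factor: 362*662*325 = 77884300 = 2^2*5^2*13^1* 181^1*331^1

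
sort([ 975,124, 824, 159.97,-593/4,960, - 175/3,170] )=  [ - 593/4, - 175/3,124,159.97, 170,824,960,975] 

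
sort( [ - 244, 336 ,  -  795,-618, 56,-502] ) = [-795,-618, - 502 , - 244, 56, 336]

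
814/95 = 8 + 54/95=8.57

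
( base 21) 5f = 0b1111000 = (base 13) 93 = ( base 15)80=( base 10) 120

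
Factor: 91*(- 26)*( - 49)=115934 = 2^1*7^3*13^2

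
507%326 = 181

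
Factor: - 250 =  - 2^1*5^3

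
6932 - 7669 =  - 737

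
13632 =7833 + 5799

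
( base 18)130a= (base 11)5135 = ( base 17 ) 169e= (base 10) 6814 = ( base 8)15236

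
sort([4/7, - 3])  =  [-3, 4/7] 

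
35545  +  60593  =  96138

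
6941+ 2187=9128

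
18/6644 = 9/3322 =0.00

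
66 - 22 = 44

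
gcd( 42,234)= 6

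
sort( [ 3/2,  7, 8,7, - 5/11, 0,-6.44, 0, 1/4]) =[-6.44 ,-5/11,0,  0,  1/4, 3/2, 7, 7, 8]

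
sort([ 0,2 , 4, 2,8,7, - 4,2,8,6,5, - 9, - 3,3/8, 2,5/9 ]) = [ - 9, - 4, - 3,0, 3/8, 5/9, 2, 2,2,2,4,5, 6,7, 8,8 ]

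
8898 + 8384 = 17282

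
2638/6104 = 1319/3052  =  0.43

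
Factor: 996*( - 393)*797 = -311968116 = - 2^2 * 3^2*83^1 * 131^1*797^1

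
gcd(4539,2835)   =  3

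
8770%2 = 0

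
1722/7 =246 = 246.00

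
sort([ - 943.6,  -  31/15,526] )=[ - 943.6, - 31/15, 526]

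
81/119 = 81/119 = 0.68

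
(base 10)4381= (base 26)6CD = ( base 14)184D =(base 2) 1000100011101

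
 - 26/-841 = 26/841 = 0.03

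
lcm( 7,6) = 42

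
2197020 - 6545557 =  - 4348537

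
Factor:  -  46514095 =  -5^1*9302819^1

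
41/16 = 2  +  9/16=2.56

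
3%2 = 1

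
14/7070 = 1/505 =0.00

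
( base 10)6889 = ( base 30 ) 7jj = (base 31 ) 757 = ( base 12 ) 3ba1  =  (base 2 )1101011101001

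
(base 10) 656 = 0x290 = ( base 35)iq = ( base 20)1CG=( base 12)468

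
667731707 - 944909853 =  - 277178146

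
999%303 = 90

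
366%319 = 47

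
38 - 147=-109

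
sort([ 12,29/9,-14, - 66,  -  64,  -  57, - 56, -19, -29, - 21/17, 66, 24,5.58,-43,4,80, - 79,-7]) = [ - 79,  -  66,-64 , - 57,-56,- 43, - 29, - 19, - 14 , - 7,  -  21/17,29/9,  4,5.58,12,24, 66,80 ] 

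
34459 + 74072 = 108531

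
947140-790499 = 156641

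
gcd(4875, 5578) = 1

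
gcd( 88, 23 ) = 1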